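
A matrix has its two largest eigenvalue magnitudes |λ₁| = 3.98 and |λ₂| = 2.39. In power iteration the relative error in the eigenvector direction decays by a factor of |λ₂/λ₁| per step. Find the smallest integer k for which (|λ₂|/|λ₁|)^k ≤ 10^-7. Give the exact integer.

32

|λ₂/λ₁| = 2.39/3.98 = 0.60050
Need k ≥ ln(10^-7) / ln(0.60050) = -16.1181 / -0.5100 ≈ 31.605
Smallest integer k satisfying the bound: 32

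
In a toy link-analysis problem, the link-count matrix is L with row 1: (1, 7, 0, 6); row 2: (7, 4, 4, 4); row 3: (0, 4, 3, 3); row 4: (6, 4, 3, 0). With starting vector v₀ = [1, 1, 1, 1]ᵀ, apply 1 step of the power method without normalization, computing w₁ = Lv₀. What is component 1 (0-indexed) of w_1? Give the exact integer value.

w1 = Lv₀ = (1·1 + 7·1 + 0·1 + 6·1; 7·1 + 4·1 + 4·1 + 4·1; 0·1 + 4·1 + 3·1 + 3·1; 6·1 + 4·1 + 3·1 + 0·1) = (14, 19, 10, 13)
The requested component of w1 is 19.

19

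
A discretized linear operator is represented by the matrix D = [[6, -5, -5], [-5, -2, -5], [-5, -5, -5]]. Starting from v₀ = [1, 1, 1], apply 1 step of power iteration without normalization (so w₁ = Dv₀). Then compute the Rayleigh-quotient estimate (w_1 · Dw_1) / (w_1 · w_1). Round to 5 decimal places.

-10.90130

w1 = Dv₀ = (6·1 + (-5)·1 + (-5)·1; (-5)·1 + (-2)·1 + (-5)·1; (-5)·1 + (-5)·1 + (-5)·1) = (-4, -12, -15)
Dw1 = (111, 119, 155)
w1·Dw1 = (-4)·111 + (-12)·119 + (-15)·155 = -4197; w1·w1 = (-4)·(-4) + (-12)·(-12) + (-15)·(-15) = 385
λ ≈ -4197/385 = -10.90130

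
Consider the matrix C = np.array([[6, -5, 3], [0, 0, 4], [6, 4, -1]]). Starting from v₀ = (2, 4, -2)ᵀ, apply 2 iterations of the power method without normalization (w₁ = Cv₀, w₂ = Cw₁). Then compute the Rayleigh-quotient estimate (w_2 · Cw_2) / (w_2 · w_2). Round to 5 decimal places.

λ ≈ -6.25989

w1 = Cv₀ = (6·2 + (-5)·4 + 3·(-2); 0·2 + 0·4 + 4·(-2); 6·2 + 4·4 + (-1)·(-2)) = (-14, -8, 30)
w2 = Cw1 = (6·(-14) + (-5)·(-8) + 3·30; 0·(-14) + 0·(-8) + 4·30; 6·(-14) + 4·(-8) + (-1)·30) = (46, 120, -146)
Cw2 = (-762, -584, 902)
w2·Cw2 = 46·(-762) + 120·(-584) + (-146)·902 = -236824; w2·w2 = 46·46 + 120·120 + (-146)·(-146) = 37832
λ ≈ -236824/37832 = -6.25989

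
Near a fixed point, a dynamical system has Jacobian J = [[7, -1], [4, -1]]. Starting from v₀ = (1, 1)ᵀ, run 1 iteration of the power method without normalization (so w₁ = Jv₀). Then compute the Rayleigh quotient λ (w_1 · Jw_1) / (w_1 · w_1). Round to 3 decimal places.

w1 = Jv₀ = (6, 3)
Jw1 = (39, 21)
w1·Jw1 = 6·39 + 3·21 = 297; w1·w1 = 6·6 + 3·3 = 45
λ ≈ 297/45 = 6.600

λ ≈ 6.600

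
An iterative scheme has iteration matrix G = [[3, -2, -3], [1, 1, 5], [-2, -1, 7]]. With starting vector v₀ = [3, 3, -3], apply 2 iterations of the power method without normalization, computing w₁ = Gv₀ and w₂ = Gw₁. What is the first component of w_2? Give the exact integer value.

144

w1 = Gv₀ = (3·3 + (-2)·3 + (-3)·(-3); 1·3 + 1·3 + 5·(-3); (-2)·3 + (-1)·3 + 7·(-3)) = (12, -9, -30)
w2 = Gw1 = (3·12 + (-2)·(-9) + (-3)·(-30); 1·12 + 1·(-9) + 5·(-30); (-2)·12 + (-1)·(-9) + 7·(-30)) = (144, -147, -225)
The requested component of w2 is 144.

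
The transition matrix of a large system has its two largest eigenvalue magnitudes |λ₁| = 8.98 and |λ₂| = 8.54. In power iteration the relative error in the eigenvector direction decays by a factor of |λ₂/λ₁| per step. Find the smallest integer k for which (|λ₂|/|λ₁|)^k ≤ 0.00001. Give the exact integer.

|λ₂/λ₁| = 8.54/8.98 = 0.95100
Need k ≥ ln(0.00001) / ln(0.95100) = -11.5129 / -0.0502 ≈ 229.164
Smallest integer k satisfying the bound: 230

230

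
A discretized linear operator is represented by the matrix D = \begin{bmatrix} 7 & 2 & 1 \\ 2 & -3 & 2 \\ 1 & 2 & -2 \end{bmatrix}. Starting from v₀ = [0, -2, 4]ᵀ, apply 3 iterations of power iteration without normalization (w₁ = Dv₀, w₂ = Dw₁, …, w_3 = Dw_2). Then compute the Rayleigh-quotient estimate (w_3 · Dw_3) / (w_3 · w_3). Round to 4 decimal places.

w1 = Dv₀ = (0, 14, -12)
w2 = Dw1 = (16, -66, 52)
w3 = Dw2 = (32, 334, -220)
Dw3 = (672, -1378, 1140)
w3·Dw3 = 32·672 + 334·(-1378) + (-220)·1140 = -689548; w3·w3 = 32·32 + 334·334 + (-220)·(-220) = 160980
λ ≈ -689548/160980 = -4.2834

λ ≈ -4.2834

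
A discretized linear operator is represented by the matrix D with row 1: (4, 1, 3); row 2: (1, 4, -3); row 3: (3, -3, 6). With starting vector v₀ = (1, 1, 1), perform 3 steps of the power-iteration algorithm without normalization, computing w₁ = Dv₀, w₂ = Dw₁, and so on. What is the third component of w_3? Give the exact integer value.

486

w1 = Dv₀ = (8, 2, 6)
w2 = Dw1 = (52, -2, 54)
w3 = Dw2 = (368, -118, 486)
The requested component of w3 is 486.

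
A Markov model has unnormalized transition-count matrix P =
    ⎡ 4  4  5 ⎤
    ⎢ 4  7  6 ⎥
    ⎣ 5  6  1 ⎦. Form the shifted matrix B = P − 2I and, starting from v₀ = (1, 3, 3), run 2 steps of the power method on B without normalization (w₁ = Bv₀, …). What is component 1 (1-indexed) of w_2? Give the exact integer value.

B = P − 2I has rows (2, 4, 5); (4, 5, 6); (5, 6, -1)
w1 = Bv₀ = (2·1 + 4·3 + 5·3; 4·1 + 5·3 + 6·3; 5·1 + 6·3 + (-1)·3) = (29, 37, 20)
w2 = Bw1 = (2·29 + 4·37 + 5·20; 4·29 + 5·37 + 6·20; 5·29 + 6·37 + (-1)·20) = (306, 421, 347)
Requested component of w2: 306

306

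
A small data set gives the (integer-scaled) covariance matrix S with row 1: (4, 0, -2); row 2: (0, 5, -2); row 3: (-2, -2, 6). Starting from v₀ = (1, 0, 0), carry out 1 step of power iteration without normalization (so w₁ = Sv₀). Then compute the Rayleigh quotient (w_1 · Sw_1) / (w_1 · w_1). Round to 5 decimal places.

w1 = Sv₀ = (4·1 + 0·0 + (-2)·0; 0·1 + 5·0 + (-2)·0; (-2)·1 + (-2)·0 + 6·0) = (4, 0, -2)
Sw1 = (20, 4, -20)
w1·Sw1 = 4·20 + 0·4 + (-2)·(-20) = 120; w1·w1 = 4·4 + 0·0 + (-2)·(-2) = 20
λ ≈ 120/20 = 6.00000

6.00000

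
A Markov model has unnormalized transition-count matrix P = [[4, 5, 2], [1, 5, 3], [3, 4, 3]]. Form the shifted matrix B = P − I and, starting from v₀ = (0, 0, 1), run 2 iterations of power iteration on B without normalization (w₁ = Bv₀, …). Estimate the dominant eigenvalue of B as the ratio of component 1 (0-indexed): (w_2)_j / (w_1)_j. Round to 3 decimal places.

μ ≈ 6.667

B = P − I has rows (3, 5, 2); (1, 4, 3); (3, 4, 2)
w1 = Bv₀ = (3·0 + 5·0 + 2·1; 1·0 + 4·0 + 3·1; 3·0 + 4·0 + 2·1) = (2, 3, 2)
w2 = Bw1 = (3·2 + 5·3 + 2·2; 1·2 + 4·3 + 3·2; 3·2 + 4·3 + 2·2) = (25, 20, 22)
Ratio: 20/3 = 6.667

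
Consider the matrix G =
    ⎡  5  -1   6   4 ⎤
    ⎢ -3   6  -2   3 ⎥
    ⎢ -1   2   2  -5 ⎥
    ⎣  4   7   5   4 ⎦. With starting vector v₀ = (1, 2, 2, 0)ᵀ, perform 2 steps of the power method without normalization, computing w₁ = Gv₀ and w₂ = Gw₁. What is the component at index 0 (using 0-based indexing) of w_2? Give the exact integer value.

w1 = Gv₀ = (15, 5, 7, 28)
w2 = Gw1 = (224, 55, -131, 242)
The requested component of w2 is 224.

224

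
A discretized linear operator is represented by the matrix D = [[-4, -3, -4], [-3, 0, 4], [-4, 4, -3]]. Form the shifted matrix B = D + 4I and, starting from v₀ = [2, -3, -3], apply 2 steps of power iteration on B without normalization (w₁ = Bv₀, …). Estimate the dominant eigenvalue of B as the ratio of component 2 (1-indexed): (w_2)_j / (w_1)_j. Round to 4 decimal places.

μ ≈ 9.1667

B = D + 4I has rows (0, -3, -4); (-3, 4, 4); (-4, 4, 1)
w1 = Bv₀ = (21, -30, -23)
w2 = Bw1 = (182, -275, -227)
Ratio: -275/-30 = 9.1667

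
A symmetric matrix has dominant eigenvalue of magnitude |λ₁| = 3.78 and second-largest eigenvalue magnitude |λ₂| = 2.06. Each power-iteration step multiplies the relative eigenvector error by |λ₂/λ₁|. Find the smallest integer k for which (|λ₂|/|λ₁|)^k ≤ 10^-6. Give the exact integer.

23

|λ₂/λ₁| = 2.06/3.78 = 0.54497
Need k ≥ ln(10^-6) / ln(0.54497) = -13.8155 / -0.6070 ≈ 22.760
Smallest integer k satisfying the bound: 23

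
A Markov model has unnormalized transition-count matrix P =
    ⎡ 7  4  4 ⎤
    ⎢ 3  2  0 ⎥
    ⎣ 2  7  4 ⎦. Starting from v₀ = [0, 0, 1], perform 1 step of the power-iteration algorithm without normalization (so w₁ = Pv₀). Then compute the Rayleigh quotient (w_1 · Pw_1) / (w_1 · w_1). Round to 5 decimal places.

λ ≈ 8.50000

w1 = Pv₀ = (7·0 + 4·0 + 4·1; 3·0 + 2·0 + 0·1; 2·0 + 7·0 + 4·1) = (4, 0, 4)
Pw1 = (44, 12, 24)
w1·Pw1 = 4·44 + 0·12 + 4·24 = 272; w1·w1 = 4·4 + 0·0 + 4·4 = 32
λ ≈ 272/32 = 8.50000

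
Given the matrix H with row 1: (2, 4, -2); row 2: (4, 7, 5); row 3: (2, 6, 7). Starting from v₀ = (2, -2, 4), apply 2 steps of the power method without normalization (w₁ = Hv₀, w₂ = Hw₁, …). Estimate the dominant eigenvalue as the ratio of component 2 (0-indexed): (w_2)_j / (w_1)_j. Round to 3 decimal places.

λ ≈ 10.000

w1 = Hv₀ = (2·2 + 4·(-2) + (-2)·4; 4·2 + 7·(-2) + 5·4; 2·2 + 6·(-2) + 7·4) = (-12, 14, 20)
w2 = Hw1 = (2·(-12) + 4·14 + (-2)·20; 4·(-12) + 7·14 + 5·20; 2·(-12) + 6·14 + 7·20) = (-8, 150, 200)
Ratio at component: 200 / 20 = 10.000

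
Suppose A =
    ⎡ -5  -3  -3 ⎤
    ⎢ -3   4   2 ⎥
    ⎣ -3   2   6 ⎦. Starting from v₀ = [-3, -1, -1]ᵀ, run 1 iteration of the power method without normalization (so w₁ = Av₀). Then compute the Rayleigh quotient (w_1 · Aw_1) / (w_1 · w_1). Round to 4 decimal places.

λ ≈ -5.8869

w1 = Av₀ = (21, 3, 1)
Aw1 = (-117, -49, -51)
w1·Aw1 = 21·(-117) + 3·(-49) + 1·(-51) = -2655; w1·w1 = 21·21 + 3·3 + 1·1 = 451
λ ≈ -2655/451 = -5.8869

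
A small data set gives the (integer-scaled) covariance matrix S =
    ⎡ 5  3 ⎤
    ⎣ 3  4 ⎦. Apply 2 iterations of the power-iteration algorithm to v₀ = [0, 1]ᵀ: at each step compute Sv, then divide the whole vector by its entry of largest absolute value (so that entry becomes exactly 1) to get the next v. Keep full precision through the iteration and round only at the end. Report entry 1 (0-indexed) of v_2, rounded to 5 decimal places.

Sv0 = (3.000000, 4.000000); divide by 4.000000 → v1 = (0.750000, 1.000000)
Sv1 = (6.750000, 6.250000); divide by 6.750000 → v2 = (1.000000, 0.925926)
Requested entry of v2: 25/27 = 0.92593

0.92593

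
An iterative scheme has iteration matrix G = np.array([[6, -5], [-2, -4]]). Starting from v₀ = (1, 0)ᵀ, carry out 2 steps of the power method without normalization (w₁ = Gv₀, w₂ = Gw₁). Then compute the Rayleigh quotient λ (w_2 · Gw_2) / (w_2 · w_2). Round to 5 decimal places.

6.52908

w1 = Gv₀ = (6, -2)
w2 = Gw1 = (46, -4)
Gw2 = (296, -76)
w2·Gw2 = 46·296 + (-4)·(-76) = 13920; w2·w2 = 46·46 + (-4)·(-4) = 2132
λ ≈ 13920/2132 = 6.52908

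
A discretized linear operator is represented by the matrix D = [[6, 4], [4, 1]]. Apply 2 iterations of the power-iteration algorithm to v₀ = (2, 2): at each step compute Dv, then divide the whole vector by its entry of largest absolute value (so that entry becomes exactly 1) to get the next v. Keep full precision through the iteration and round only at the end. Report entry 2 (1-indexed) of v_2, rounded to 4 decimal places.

0.5625

Dv0 = (20.00000, 10.00000); divide by 20.00000 → v1 = (1.00000, 0.50000)
Dv1 = (8.00000, 4.50000); divide by 8.00000 → v2 = (1.00000, 0.56250)
Requested entry of v2: 90/160 = 0.5625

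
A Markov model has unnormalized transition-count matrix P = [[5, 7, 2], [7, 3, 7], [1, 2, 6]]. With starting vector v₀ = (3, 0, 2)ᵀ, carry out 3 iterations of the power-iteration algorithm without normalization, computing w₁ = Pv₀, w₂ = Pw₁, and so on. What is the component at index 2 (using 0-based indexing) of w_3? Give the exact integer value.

w1 = Pv₀ = (5·3 + 7·0 + 2·2; 7·3 + 3·0 + 7·2; 1·3 + 2·0 + 6·2) = (19, 35, 15)
w2 = Pw1 = (5·19 + 7·35 + 2·15; 7·19 + 3·35 + 7·15; 1·19 + 2·35 + 6·15) = (370, 343, 179)
w3 = Pw2 = (4609, 4872, 2130)
The requested component of w3 is 2130.

2130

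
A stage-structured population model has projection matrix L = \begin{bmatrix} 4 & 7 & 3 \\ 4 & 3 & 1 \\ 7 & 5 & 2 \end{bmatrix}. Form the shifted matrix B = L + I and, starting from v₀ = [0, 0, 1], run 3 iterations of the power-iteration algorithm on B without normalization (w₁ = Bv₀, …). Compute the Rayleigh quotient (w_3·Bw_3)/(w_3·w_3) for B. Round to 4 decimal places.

B = L + I has rows (5, 7, 3); (4, 4, 1); (7, 5, 3)
w1 = Bv₀ = (3, 1, 3)
w2 = Bw1 = (31, 19, 35)
w3 = Bw2 = (393, 235, 417)
Bw3 = (4861, 2929, 5177)
w3·Bw3 = 4757497; w3·w3 = 383563; μ ≈ 4757497/383563 = 12.4034

μ ≈ 12.4034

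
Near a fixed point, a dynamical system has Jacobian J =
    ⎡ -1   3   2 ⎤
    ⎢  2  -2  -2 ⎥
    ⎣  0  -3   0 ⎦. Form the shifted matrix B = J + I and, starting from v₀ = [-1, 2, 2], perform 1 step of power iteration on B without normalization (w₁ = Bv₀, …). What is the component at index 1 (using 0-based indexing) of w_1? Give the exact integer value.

B = J + I has rows (0, 3, 2); (2, -1, -2); (0, -3, 1)
w1 = Bv₀ = (0·(-1) + 3·2 + 2·2; 2·(-1) + (-1)·2 + (-2)·2; 0·(-1) + (-3)·2 + 1·2) = (10, -8, -4)
Requested component of w1: -8

-8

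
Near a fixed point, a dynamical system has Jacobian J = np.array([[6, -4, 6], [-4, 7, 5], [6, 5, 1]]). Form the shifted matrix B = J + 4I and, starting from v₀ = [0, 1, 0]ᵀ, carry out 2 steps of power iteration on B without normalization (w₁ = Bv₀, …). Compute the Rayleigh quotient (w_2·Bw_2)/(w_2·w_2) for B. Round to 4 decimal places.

14.1795

B = J + 4I has rows (10, -4, 6); (-4, 11, 5); (6, 5, 5)
w1 = Bv₀ = (10·0 + (-4)·1 + 6·0; (-4)·0 + 11·1 + 5·0; 6·0 + 5·1 + 5·0) = (-4, 11, 5)
w2 = Bw1 = (10·(-4) + (-4)·11 + 6·5; (-4)·(-4) + 11·11 + 5·5; 6·(-4) + 5·11 + 5·5) = (-54, 162, 56)
Bw2 = (-852, 2278, 766)
w2·Bw2 = 457940; w2·w2 = 32296; μ ≈ 457940/32296 = 14.1795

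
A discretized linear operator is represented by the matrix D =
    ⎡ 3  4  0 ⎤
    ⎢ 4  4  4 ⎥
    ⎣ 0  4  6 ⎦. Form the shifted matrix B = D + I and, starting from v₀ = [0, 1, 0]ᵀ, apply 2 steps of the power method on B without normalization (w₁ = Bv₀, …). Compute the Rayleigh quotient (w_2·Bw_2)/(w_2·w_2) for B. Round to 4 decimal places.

B = D + I has rows (4, 4, 0); (4, 5, 4); (0, 4, 7)
w1 = Bv₀ = (4·0 + 4·1 + 0·0; 4·0 + 5·1 + 4·0; 0·0 + 4·1 + 7·0) = (4, 5, 4)
w2 = Bw1 = (4·4 + 4·5 + 0·4; 4·4 + 5·5 + 4·4; 0·4 + 4·5 + 7·4) = (36, 57, 48)
Bw2 = (372, 621, 564)
w2·Bw2 = 75861; w2·w2 = 6849; μ ≈ 75861/6849 = 11.0762

μ ≈ 11.0762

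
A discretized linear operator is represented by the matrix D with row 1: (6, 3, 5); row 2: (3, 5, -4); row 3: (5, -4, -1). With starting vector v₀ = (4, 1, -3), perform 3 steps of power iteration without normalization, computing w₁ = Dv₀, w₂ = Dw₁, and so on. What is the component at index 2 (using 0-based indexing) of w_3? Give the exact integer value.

925

w1 = Dv₀ = (12, 29, 19)
w2 = Dw1 = (254, 105, -75)
w3 = Dw2 = (1464, 1587, 925)
The requested component of w3 is 925.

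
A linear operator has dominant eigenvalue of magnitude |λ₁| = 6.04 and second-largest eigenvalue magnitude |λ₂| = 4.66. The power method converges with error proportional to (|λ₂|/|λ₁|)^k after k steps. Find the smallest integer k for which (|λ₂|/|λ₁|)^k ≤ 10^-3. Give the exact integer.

27

|λ₂/λ₁| = 4.66/6.04 = 0.77152
Need k ≥ ln(10^-3) / ln(0.77152) = -6.9078 / -0.2594 ≈ 26.631
Smallest integer k satisfying the bound: 27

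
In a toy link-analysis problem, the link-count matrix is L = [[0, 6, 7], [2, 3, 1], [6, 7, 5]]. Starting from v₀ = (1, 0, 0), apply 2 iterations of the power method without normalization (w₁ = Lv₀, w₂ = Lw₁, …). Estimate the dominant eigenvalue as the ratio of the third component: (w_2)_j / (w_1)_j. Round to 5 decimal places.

7.33333

w1 = Lv₀ = (0·1 + 6·0 + 7·0; 2·1 + 3·0 + 1·0; 6·1 + 7·0 + 5·0) = (0, 2, 6)
w2 = Lw1 = (0·0 + 6·2 + 7·6; 2·0 + 3·2 + 1·6; 6·0 + 7·2 + 5·6) = (54, 12, 44)
Ratio at component: 44 / 6 = 7.33333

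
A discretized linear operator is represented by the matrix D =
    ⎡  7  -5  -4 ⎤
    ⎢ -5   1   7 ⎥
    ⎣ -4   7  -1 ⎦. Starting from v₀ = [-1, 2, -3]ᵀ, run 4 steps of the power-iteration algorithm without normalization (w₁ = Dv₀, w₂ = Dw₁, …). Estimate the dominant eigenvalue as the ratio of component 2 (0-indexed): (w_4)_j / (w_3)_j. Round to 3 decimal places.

-0.345

w1 = Dv₀ = (-5, -14, 21)
w2 = Dw1 = (-49, 158, -99)
w3 = Dw2 = (-737, -290, 1401)
w4 = Dw3 = (-9313, 13202, -483)
Ratio at component: -483 / 1401 = -0.345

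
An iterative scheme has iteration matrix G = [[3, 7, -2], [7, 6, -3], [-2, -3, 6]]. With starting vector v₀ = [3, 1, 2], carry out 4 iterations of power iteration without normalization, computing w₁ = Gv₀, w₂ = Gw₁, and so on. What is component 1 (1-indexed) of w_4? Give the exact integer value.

w1 = Gv₀ = (3·3 + 7·1 + (-2)·2; 7·3 + 6·1 + (-3)·2; (-2)·3 + (-3)·1 + 6·2) = (12, 21, 3)
w2 = Gw1 = (3·12 + 7·21 + (-2)·3; 7·12 + 6·21 + (-3)·3; (-2)·12 + (-3)·21 + 6·3) = (177, 201, -69)
w3 = Gw2 = (2076, 2652, -1371)
w4 = Gw3 = (27534, 34557, -20334)
The requested component of w4 is 27534.

27534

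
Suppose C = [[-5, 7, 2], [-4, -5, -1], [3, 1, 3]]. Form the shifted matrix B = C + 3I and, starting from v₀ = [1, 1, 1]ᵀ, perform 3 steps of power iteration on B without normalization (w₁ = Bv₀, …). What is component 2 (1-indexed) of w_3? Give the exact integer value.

B = C + 3I has rows (-2, 7, 2); (-4, -2, -1); (3, 1, 6)
w1 = Bv₀ = (7, -7, 10)
w2 = Bw1 = (-43, -24, 74)
w3 = Bw2 = (66, 146, 291)
Requested component of w3: 146

146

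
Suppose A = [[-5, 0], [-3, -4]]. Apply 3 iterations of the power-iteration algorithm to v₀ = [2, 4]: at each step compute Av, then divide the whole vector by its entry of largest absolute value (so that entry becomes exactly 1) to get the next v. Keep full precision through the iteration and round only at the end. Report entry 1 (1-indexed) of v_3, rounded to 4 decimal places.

Av0 = (-10.00000, -22.00000); divide by -22.00000 → v1 = (0.45455, 1.00000)
Av1 = (-2.27273, -5.36364); divide by -5.36364 → v2 = (0.42373, 1.00000)
Av2 = (-2.11864, -5.27119); divide by -5.27119 → v3 = (0.40193, 1.00000)
Requested entry of v3: -250/-622 = 0.4019

0.4019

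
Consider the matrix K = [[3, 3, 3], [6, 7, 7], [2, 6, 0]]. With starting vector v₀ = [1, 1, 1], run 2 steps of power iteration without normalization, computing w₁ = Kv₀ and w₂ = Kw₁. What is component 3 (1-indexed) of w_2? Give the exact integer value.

138

w1 = Kv₀ = (3·1 + 3·1 + 3·1; 6·1 + 7·1 + 7·1; 2·1 + 6·1 + 0·1) = (9, 20, 8)
w2 = Kw1 = (3·9 + 3·20 + 3·8; 6·9 + 7·20 + 7·8; 2·9 + 6·20 + 0·8) = (111, 250, 138)
The requested component of w2 is 138.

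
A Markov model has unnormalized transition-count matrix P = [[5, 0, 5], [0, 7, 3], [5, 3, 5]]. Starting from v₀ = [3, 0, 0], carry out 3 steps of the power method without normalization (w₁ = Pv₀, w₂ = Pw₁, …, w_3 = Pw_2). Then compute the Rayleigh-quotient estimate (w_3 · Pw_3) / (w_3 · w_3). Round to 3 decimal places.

λ ≈ 11.027

w1 = Pv₀ = (5·3 + 0·0 + 5·0; 0·3 + 7·0 + 3·0; 5·3 + 3·0 + 5·0) = (15, 0, 15)
w2 = Pw1 = (5·15 + 0·0 + 5·15; 0·15 + 7·0 + 3·15; 5·15 + 3·0 + 5·15) = (150, 45, 150)
w3 = Pw2 = (1500, 765, 1635)
Pw3 = (15675, 10260, 17970)
w3·Pw3 = 1500·15675 + 765·10260 + 1635·17970 = 60742350; w3·w3 = 1500·1500 + 765·765 + 1635·1635 = 5508450
λ ≈ 60742350/5508450 = 11.027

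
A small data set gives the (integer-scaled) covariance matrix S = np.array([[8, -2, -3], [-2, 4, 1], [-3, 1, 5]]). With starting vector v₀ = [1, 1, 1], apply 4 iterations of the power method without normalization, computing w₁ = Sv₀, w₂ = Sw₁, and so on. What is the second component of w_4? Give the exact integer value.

w1 = Sv₀ = (3, 3, 3)
w2 = Sw1 = (9, 9, 9)
w3 = Sw2 = (27, 27, 27)
w4 = Sw3 = (81, 81, 81)
The requested component of w4 is 81.

81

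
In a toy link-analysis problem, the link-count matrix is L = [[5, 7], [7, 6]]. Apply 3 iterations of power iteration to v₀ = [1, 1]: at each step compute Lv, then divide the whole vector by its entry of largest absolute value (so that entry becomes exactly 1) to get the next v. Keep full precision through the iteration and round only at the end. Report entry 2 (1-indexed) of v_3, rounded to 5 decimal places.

Lv0 = (12.000000, 13.000000); divide by 13.000000 → v1 = (0.923077, 1.000000)
Lv1 = (11.615385, 12.461538); divide by 12.461538 → v2 = (0.932099, 1.000000)
Lv2 = (11.660494, 12.524691); divide by 12.524691 → v3 = (0.931000, 1.000000)
Requested entry of v3: 2029/2029 = 1.00000

1.00000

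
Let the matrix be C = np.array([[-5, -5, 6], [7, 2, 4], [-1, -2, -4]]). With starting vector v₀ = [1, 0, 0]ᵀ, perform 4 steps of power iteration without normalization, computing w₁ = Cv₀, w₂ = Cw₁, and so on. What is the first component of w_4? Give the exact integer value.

551

w1 = Cv₀ = ((-5)·1 + (-5)·0 + 6·0; 7·1 + 2·0 + 4·0; (-1)·1 + (-2)·0 + (-4)·0) = (-5, 7, -1)
w2 = Cw1 = ((-5)·(-5) + (-5)·7 + 6·(-1); 7·(-5) + 2·7 + 4·(-1); (-1)·(-5) + (-2)·7 + (-4)·(-1)) = (-16, -25, -5)
w3 = Cw2 = (175, -182, 86)
w4 = Cw3 = (551, 1205, -155)
The requested component of w4 is 551.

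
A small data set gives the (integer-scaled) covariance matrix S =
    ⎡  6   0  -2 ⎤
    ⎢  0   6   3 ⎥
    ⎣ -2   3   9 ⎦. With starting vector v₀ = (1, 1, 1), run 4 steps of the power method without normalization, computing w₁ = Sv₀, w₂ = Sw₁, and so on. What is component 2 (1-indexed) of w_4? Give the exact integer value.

8661

w1 = Sv₀ = (4, 9, 10)
w2 = Sw1 = (4, 84, 109)
w3 = Sw2 = (-194, 831, 1225)
w4 = Sw3 = (-3614, 8661, 13906)
The requested component of w4 is 8661.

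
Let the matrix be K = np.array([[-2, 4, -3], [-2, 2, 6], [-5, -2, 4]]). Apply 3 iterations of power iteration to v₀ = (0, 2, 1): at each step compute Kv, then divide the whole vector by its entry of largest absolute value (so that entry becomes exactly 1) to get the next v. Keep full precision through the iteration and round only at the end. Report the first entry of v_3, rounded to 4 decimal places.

-0.3286

Kv0 = (5.00000, 10.00000, 0.00000); divide by 10.00000 → v1 = (0.50000, 1.00000, 0.00000)
Kv1 = (3.00000, 1.00000, -4.50000); divide by -4.50000 → v2 = (-0.66667, -0.22222, 1.00000)
Kv2 = (-2.55556, 6.88889, 7.77778); divide by 7.77778 → v3 = (-0.32857, 0.88571, 1.00000)
Requested entry of v3: 115/-350 = -0.3286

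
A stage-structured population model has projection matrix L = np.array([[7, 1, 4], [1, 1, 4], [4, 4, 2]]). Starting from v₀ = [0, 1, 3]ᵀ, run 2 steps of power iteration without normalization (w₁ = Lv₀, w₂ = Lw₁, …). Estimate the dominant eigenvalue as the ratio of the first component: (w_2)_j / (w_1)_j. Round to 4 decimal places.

λ ≈ 11.0769

w1 = Lv₀ = (7·0 + 1·1 + 4·3; 1·0 + 1·1 + 4·3; 4·0 + 4·1 + 2·3) = (13, 13, 10)
w2 = Lw1 = (7·13 + 1·13 + 4·10; 1·13 + 1·13 + 4·10; 4·13 + 4·13 + 2·10) = (144, 66, 124)
Ratio at component: 144 / 13 = 11.0769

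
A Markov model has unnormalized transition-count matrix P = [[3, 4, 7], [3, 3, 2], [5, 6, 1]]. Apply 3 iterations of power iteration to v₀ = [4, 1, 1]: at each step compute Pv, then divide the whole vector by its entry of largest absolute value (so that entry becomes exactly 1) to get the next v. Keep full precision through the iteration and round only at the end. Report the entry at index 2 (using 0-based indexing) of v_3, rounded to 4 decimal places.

Pv0 = (23.00000, 17.00000, 27.00000); divide by 27.00000 → v1 = (0.85185, 0.62963, 1.00000)
Pv1 = (12.07407, 6.44444, 9.03704); divide by 12.07407 → v2 = (1.00000, 0.53374, 0.74847)
Pv2 = (10.37423, 6.09816, 8.95092); divide by 10.37423 → v3 = (1.00000, 0.58782, 0.86280)
Requested entry of v3: 2918/3382 = 0.8628

0.8628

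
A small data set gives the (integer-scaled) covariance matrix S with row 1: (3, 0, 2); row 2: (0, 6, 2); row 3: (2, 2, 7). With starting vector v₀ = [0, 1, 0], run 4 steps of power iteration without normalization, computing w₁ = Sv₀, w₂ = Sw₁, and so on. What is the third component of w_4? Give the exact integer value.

w1 = Sv₀ = (3·0 + 0·1 + 2·0; 0·0 + 6·1 + 2·0; 2·0 + 2·1 + 7·0) = (0, 6, 2)
w2 = Sw1 = (3·0 + 0·6 + 2·2; 0·0 + 6·6 + 2·2; 2·0 + 2·6 + 7·2) = (4, 40, 26)
w3 = Sw2 = (64, 292, 270)
w4 = Sw3 = (732, 2292, 2602)
The requested component of w4 is 2602.

2602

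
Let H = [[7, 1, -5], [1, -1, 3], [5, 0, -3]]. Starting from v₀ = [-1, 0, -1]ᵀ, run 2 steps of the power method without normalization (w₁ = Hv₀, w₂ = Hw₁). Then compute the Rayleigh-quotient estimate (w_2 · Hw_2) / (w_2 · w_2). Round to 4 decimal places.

λ ≈ 5.1667

w1 = Hv₀ = (7·(-1) + 1·0 + (-5)·(-1); 1·(-1) + (-1)·0 + 3·(-1); 5·(-1) + 0·0 + (-3)·(-1)) = (-2, -4, -2)
w2 = Hw1 = (7·(-2) + 1·(-4) + (-5)·(-2); 1·(-2) + (-1)·(-4) + 3·(-2); 5·(-2) + 0·(-4) + (-3)·(-2)) = (-8, -4, -4)
Hw2 = (-40, -16, -28)
w2·Hw2 = (-8)·(-40) + (-4)·(-16) + (-4)·(-28) = 496; w2·w2 = (-8)·(-8) + (-4)·(-4) + (-4)·(-4) = 96
λ ≈ 496/96 = 5.1667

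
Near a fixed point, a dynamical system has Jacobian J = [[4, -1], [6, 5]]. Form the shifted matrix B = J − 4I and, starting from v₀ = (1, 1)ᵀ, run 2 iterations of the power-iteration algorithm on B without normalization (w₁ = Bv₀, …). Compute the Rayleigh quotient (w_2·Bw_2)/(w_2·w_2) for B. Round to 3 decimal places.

μ ≈ -0.680

B = J − 4I has rows (0, -1); (6, 1)
w1 = Bv₀ = (0·1 + (-1)·1; 6·1 + 1·1) = (-1, 7)
w2 = Bw1 = (0·(-1) + (-1)·7; 6·(-1) + 1·7) = (-7, 1)
Bw2 = (-1, -41)
w2·Bw2 = -34; w2·w2 = 50; μ ≈ -34/50 = -0.680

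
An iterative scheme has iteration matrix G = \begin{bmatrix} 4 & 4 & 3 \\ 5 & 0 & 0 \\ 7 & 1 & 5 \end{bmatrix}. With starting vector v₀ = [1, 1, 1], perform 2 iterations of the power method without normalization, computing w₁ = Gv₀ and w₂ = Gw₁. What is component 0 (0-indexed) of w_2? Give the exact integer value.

w1 = Gv₀ = (11, 5, 13)
w2 = Gw1 = (103, 55, 147)
The requested component of w2 is 103.

103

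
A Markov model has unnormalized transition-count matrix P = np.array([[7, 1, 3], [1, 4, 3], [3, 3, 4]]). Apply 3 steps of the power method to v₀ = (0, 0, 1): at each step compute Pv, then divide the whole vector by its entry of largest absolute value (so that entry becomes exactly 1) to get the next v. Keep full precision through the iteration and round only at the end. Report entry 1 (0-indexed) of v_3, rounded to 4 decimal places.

Pv0 = (3.00000, 3.00000, 4.00000); divide by 4.00000 → v1 = (0.75000, 0.75000, 1.00000)
Pv1 = (9.00000, 6.75000, 8.50000); divide by 9.00000 → v2 = (1.00000, 0.75000, 0.94444)
Pv2 = (10.58333, 6.83333, 9.02778); divide by 10.58333 → v3 = (1.00000, 0.64567, 0.85302)
Requested entry of v3: 246/381 = 0.6457

0.6457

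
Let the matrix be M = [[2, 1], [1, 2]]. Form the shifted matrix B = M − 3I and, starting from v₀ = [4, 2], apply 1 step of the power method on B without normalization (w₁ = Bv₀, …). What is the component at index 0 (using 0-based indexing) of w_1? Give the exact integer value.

-2

B = M − 3I has rows (-1, 1); (1, -1)
w1 = Bv₀ = ((-1)·4 + 1·2; 1·4 + (-1)·2) = (-2, 2)
Requested component of w1: -2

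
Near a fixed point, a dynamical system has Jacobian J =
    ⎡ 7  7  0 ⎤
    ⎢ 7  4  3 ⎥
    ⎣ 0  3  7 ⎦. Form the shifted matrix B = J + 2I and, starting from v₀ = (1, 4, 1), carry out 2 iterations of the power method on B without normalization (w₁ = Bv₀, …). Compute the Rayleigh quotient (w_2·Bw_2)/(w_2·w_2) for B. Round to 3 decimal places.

15.246

B = J + 2I has rows (9, 7, 0); (7, 6, 3); (0, 3, 9)
w1 = Bv₀ = (9·1 + 7·4 + 0·1; 7·1 + 6·4 + 3·1; 0·1 + 3·4 + 9·1) = (37, 34, 21)
w2 = Bw1 = (9·37 + 7·34 + 0·21; 7·37 + 6·34 + 3·21; 0·37 + 3·34 + 9·21) = (571, 526, 291)
Bw2 = (8821, 8026, 4197)
w2·Bw2 = 10479794; w2·w2 = 687398; μ ≈ 10479794/687398 = 15.246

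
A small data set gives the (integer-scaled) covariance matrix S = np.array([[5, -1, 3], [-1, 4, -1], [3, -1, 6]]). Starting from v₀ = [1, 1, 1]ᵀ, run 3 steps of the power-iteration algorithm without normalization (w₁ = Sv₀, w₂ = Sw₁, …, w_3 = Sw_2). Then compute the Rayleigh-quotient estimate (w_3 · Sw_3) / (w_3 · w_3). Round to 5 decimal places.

w1 = Sv₀ = (7, 2, 8)
w2 = Sw1 = (57, -7, 67)
w3 = Sw2 = (493, -152, 580)
Sw3 = (4357, -1681, 5111)
w3·Sw3 = 493·4357 + (-152)·(-1681) + 580·5111 = 5367893; w3·w3 = 493·493 + (-152)·(-152) + 580·580 = 602553
λ ≈ 5367893/602553 = 8.90858

8.90858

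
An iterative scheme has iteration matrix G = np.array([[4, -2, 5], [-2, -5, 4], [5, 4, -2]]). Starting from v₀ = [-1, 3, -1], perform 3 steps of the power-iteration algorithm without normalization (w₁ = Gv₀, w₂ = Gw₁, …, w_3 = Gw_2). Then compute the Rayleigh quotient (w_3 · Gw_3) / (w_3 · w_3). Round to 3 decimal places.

λ ≈ -8.716

w1 = Gv₀ = (4·(-1) + (-2)·3 + 5·(-1); (-2)·(-1) + (-5)·3 + 4·(-1); 5·(-1) + 4·3 + (-2)·(-1)) = (-15, -17, 9)
w2 = Gw1 = (4·(-15) + (-2)·(-17) + 5·9; (-2)·(-15) + (-5)·(-17) + 4·9; 5·(-15) + 4·(-17) + (-2)·9) = (19, 151, -161)
w3 = Gw2 = (-1031, -1437, 1021)
Gw3 = (3855, 13331, -12945)
w3·Gw3 = (-1031)·3855 + (-1437)·13331 + 1021·(-12945) = -36347997; w3·w3 = (-1031)·(-1031) + (-1437)·(-1437) + 1021·1021 = 4170371
λ ≈ -36347997/4170371 = -8.716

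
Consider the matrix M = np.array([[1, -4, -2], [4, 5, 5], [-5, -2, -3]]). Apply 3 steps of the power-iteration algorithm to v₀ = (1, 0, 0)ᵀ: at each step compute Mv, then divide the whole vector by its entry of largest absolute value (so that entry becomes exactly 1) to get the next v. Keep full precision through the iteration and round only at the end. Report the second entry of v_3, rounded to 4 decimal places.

-0.7143

Mv0 = (1.00000, 4.00000, -5.00000); divide by -5.00000 → v1 = (-0.20000, -0.80000, 1.00000)
Mv1 = (1.00000, 0.20000, -0.40000); divide by 1.00000 → v2 = (1.00000, 0.20000, -0.40000)
Mv2 = (1.00000, 3.00000, -4.20000); divide by -4.20000 → v3 = (-0.23810, -0.71429, 1.00000)
Requested entry of v3: -15/21 = -0.7143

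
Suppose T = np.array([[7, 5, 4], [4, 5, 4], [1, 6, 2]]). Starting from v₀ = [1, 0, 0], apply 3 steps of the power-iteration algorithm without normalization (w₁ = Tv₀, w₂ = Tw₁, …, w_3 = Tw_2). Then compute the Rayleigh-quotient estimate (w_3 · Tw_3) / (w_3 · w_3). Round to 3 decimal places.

w1 = Tv₀ = (7·1 + 5·0 + 4·0; 4·1 + 5·0 + 4·0; 1·1 + 6·0 + 2·0) = (7, 4, 1)
w2 = Tw1 = (7·7 + 5·4 + 4·1; 4·7 + 5·4 + 4·1; 1·7 + 6·4 + 2·1) = (73, 52, 33)
w3 = Tw2 = (903, 684, 451)
Tw3 = (11545, 8836, 5909)
w3·Tw3 = 903·11545 + 684·8836 + 451·5909 = 19133918; w3·w3 = 903·903 + 684·684 + 451·451 = 1486666
λ ≈ 19133918/1486666 = 12.870

λ ≈ 12.870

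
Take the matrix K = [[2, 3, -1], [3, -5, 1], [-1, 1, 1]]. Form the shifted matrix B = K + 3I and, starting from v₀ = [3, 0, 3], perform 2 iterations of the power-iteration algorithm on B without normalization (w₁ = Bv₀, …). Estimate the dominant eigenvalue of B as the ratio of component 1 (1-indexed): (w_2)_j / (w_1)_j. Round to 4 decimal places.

7.2500

B = K + 3I has rows (5, 3, -1); (3, -2, 1); (-1, 1, 4)
w1 = Bv₀ = (12, 12, 9)
w2 = Bw1 = (87, 21, 36)
Ratio: 87/12 = 7.2500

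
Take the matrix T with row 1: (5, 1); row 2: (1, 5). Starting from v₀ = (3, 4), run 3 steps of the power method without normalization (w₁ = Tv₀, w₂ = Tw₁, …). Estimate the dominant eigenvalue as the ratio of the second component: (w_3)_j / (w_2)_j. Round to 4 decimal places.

λ ≈ 5.8806

w1 = Tv₀ = (5·3 + 1·4; 1·3 + 5·4) = (19, 23)
w2 = Tw1 = (5·19 + 1·23; 1·19 + 5·23) = (118, 134)
w3 = Tw2 = (724, 788)
Ratio at component: 788 / 134 = 5.8806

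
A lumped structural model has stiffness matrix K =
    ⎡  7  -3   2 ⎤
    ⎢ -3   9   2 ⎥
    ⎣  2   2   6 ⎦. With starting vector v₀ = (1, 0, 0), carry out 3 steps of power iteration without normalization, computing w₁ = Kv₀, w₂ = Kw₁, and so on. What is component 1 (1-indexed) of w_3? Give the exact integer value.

w1 = Kv₀ = (7, -3, 2)
w2 = Kw1 = (62, -44, 20)
w3 = Kw2 = (606, -542, 156)
The requested component of w3 is 606.

606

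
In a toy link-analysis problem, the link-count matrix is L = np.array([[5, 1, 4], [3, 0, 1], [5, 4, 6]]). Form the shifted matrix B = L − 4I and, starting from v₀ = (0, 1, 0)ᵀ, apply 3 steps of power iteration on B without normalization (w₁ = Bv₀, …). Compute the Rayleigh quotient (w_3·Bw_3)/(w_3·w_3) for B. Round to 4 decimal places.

μ ≈ 0.7013

B = L − 4I has rows (1, 1, 4); (3, -4, 1); (5, 4, 2)
w1 = Bv₀ = (1·0 + 1·1 + 4·0; 3·0 + (-4)·1 + 1·0; 5·0 + 4·1 + 2·0) = (1, -4, 4)
w2 = Bw1 = (1·1 + 1·(-4) + 4·4; 3·1 + (-4)·(-4) + 1·4; 5·1 + 4·(-4) + 2·4) = (13, 23, -3)
w3 = Bw2 = (24, -56, 151)
Bw3 = (572, 447, 198)
w3·Bw3 = 18594; w3·w3 = 26513; μ ≈ 18594/26513 = 0.7013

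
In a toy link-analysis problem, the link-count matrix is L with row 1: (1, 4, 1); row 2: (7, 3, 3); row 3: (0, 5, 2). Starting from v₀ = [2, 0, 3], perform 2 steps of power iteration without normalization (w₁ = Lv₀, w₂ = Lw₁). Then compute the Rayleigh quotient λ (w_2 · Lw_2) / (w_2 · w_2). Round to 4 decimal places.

8.7160

w1 = Lv₀ = (1·2 + 4·0 + 1·3; 7·2 + 3·0 + 3·3; 0·2 + 5·0 + 2·3) = (5, 23, 6)
w2 = Lw1 = (1·5 + 4·23 + 1·6; 7·5 + 3·23 + 3·6; 0·5 + 5·23 + 2·6) = (103, 122, 127)
Lw2 = (718, 1468, 864)
w2·Lw2 = 103·718 + 122·1468 + 127·864 = 362778; w2·w2 = 103·103 + 122·122 + 127·127 = 41622
λ ≈ 362778/41622 = 8.7160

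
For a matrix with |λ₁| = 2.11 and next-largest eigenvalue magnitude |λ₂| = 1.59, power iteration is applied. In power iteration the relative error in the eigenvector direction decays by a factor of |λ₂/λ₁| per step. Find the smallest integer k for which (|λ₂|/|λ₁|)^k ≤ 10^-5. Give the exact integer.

|λ₂/λ₁| = 1.59/2.11 = 0.75355
Need k ≥ ln(10^-5) / ln(0.75355) = -11.5129 / -0.2830 ≈ 40.688
Smallest integer k satisfying the bound: 41

41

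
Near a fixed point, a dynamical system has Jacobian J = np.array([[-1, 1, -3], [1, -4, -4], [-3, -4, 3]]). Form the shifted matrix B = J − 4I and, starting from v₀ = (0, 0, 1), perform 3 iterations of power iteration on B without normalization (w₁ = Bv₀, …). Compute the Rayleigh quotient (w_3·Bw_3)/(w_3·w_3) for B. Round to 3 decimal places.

μ ≈ -9.699

B = J − 4I has rows (-5, 1, -3); (1, -8, -4); (-3, -4, -1)
w1 = Bv₀ = ((-5)·0 + 1·0 + (-3)·1; 1·0 + (-8)·0 + (-4)·1; (-3)·0 + (-4)·0 + (-1)·1) = (-3, -4, -1)
w2 = Bw1 = ((-5)·(-3) + 1·(-4) + (-3)·(-1); 1·(-3) + (-8)·(-4) + (-4)·(-1); (-3)·(-3) + (-4)·(-4) + (-1)·(-1)) = (14, 33, 26)
w3 = Bw2 = (-115, -354, -200)
Bw3 = (821, 3517, 1961)
w3·Bw3 = -1731633; w3·w3 = 178541; μ ≈ -1731633/178541 = -9.699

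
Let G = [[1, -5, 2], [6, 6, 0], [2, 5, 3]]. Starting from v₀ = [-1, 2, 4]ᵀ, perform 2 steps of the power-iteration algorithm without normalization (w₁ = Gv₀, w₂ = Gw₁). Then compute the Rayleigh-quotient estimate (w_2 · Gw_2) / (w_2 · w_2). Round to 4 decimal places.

4.4688

w1 = Gv₀ = (-3, 6, 20)
w2 = Gw1 = (7, 18, 84)
Gw2 = (85, 150, 356)
w2·Gw2 = 7·85 + 18·150 + 84·356 = 33199; w2·w2 = 7·7 + 18·18 + 84·84 = 7429
λ ≈ 33199/7429 = 4.4688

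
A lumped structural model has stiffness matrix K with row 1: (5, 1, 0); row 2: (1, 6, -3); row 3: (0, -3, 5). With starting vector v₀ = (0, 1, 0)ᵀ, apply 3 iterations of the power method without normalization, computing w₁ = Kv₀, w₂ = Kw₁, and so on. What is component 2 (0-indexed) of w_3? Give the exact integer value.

-303

w1 = Kv₀ = (5·0 + 1·1 + 0·0; 1·0 + 6·1 + (-3)·0; 0·0 + (-3)·1 + 5·0) = (1, 6, -3)
w2 = Kw1 = (5·1 + 1·6 + 0·(-3); 1·1 + 6·6 + (-3)·(-3); 0·1 + (-3)·6 + 5·(-3)) = (11, 46, -33)
w3 = Kw2 = (101, 386, -303)
The requested component of w3 is -303.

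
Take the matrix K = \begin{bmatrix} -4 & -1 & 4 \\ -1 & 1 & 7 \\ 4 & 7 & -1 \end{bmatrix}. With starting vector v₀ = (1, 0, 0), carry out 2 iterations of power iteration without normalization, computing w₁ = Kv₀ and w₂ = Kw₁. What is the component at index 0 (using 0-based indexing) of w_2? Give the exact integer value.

33

w1 = Kv₀ = ((-4)·1 + (-1)·0 + 4·0; (-1)·1 + 1·0 + 7·0; 4·1 + 7·0 + (-1)·0) = (-4, -1, 4)
w2 = Kw1 = ((-4)·(-4) + (-1)·(-1) + 4·4; (-1)·(-4) + 1·(-1) + 7·4; 4·(-4) + 7·(-1) + (-1)·4) = (33, 31, -27)
The requested component of w2 is 33.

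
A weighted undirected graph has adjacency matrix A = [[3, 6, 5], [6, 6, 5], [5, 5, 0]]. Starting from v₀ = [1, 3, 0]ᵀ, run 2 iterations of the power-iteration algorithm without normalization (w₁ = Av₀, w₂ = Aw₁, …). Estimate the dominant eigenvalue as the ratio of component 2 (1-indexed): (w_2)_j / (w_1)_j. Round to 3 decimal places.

w1 = Av₀ = (3·1 + 6·3 + 5·0; 6·1 + 6·3 + 5·0; 5·1 + 5·3 + 0·0) = (21, 24, 20)
w2 = Aw1 = (3·21 + 6·24 + 5·20; 6·21 + 6·24 + 5·20; 5·21 + 5·24 + 0·20) = (307, 370, 225)
Ratio at component: 370 / 24 = 15.417

15.417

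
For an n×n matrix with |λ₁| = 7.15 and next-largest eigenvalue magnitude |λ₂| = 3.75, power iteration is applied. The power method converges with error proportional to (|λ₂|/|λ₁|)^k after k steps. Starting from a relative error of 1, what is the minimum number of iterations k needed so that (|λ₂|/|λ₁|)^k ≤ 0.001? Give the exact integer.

11

|λ₂/λ₁| = 3.75/7.15 = 0.52448
Need k ≥ ln(0.001) / ln(0.52448) = -6.9078 / -0.6454 ≈ 10.704
Smallest integer k satisfying the bound: 11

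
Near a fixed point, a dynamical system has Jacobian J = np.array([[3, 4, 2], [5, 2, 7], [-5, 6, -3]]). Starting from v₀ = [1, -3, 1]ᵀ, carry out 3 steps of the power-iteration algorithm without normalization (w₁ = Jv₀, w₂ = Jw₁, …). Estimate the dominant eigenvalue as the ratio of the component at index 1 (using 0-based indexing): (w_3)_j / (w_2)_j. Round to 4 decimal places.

-1.8927

w1 = Jv₀ = (3·1 + 4·(-3) + 2·1; 5·1 + 2·(-3) + 7·1; (-5)·1 + 6·(-3) + (-3)·1) = (-7, 6, -26)
w2 = Jw1 = (3·(-7) + 4·6 + 2·(-26); 5·(-7) + 2·6 + 7·(-26); (-5)·(-7) + 6·6 + (-3)·(-26)) = (-49, -205, 149)
w3 = Jw2 = (-669, 388, -1432)
Ratio at component: 388 / -205 = -1.8927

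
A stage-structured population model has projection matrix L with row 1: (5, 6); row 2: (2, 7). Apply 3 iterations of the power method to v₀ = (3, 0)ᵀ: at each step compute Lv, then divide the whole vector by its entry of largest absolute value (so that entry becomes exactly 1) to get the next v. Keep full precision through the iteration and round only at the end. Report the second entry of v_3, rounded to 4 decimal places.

Lv0 = (15.00000, 6.00000); divide by 15.00000 → v1 = (1.00000, 0.40000)
Lv1 = (7.40000, 4.80000); divide by 7.40000 → v2 = (1.00000, 0.64865)
Lv2 = (8.89189, 6.54054); divide by 8.89189 → v3 = (1.00000, 0.73556)
Requested entry of v3: 726/987 = 0.7356

0.7356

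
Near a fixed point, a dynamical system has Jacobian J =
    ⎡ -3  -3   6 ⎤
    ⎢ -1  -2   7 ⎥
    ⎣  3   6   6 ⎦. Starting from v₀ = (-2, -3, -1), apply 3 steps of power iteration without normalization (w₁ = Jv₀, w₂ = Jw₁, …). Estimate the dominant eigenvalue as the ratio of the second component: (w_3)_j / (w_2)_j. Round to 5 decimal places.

1.70588

w1 = Jv₀ = ((-3)·(-2) + (-3)·(-3) + 6·(-1); (-1)·(-2) + (-2)·(-3) + 7·(-1); 3·(-2) + 6·(-3) + 6·(-1)) = (9, 1, -30)
w2 = Jw1 = ((-3)·9 + (-3)·1 + 6·(-30); (-1)·9 + (-2)·1 + 7·(-30); 3·9 + 6·1 + 6·(-30)) = (-210, -221, -147)
w3 = Jw2 = (411, -377, -2838)
Ratio at component: -377 / -221 = 1.70588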